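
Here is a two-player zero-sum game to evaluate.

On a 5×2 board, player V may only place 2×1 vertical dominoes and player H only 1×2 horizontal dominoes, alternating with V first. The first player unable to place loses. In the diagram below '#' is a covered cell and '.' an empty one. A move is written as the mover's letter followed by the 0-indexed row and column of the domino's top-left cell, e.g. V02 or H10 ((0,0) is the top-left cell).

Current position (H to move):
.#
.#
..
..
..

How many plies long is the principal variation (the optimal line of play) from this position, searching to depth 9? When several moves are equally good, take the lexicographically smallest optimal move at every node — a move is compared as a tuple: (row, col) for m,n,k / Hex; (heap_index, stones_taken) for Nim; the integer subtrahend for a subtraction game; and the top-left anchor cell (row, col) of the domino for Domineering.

PV length from [.#/.#/../../..]: 3 plies

[.#/.#/../../..] H move#1: H20:-1/.#/.#/##/../.., H30:+1/.#/.#/../##/..*, H40:-1/.#/.#/../../##
[.#/.#/../##/..] V move#2: V00:-1/##/##/../##/..*, V10:-1/.#/##/#./##/..
[##/##/../##/..] H move#3: H20:+1/##/##/##/##/..*, H40:+1/##/##/../##/##
[##/##/##/##/..] end (terminal -1, V#4); searched .#/.#/../../.. to 9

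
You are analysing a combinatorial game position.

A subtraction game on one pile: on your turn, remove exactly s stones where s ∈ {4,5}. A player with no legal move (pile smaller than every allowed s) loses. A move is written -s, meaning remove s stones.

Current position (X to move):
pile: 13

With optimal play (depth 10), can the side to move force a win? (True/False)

[13] X move#1: -4:+1/9*, -5:-1/8
[9] O move#2: -4:-1/5*, -5:-1/4
[5] X move#3: -4:+1/1*, -5:+1/0
[1] end (terminal -1, O#4); searched 13 to 10

X winning at [13]: True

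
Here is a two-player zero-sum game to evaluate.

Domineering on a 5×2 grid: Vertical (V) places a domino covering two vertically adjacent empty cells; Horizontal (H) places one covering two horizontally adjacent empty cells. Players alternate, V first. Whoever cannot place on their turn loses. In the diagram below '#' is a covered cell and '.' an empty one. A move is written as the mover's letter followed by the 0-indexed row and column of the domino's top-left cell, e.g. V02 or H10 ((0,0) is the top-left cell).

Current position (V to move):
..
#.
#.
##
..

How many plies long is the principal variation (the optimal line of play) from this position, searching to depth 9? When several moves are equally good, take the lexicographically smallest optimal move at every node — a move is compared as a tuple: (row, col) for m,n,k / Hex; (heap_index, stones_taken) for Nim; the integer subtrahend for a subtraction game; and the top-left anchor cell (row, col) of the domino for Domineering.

p1 V@[../#./#./##/..]: V01[.#/##/#./##/..]-1* V11[../##/##/##/..]-1
p2 H@[.#/##/#./##/..]: H40[.#/##/#./##/##]+1*
p3 V@[.#/##/#./##/##] terminal -1; root [../#./#./##/..] d9

PV length from [../#./#./##/..]: 2 plies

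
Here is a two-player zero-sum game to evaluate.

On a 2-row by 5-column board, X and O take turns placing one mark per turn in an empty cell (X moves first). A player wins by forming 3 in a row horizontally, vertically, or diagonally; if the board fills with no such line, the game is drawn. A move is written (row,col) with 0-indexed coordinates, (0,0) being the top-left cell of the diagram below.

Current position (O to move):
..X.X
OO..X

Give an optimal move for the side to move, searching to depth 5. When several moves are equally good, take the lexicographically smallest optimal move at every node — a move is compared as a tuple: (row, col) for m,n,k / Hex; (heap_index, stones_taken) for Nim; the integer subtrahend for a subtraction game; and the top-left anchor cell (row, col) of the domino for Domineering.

p1 O@[..X.X/OO..X]: (0,0)[O.X.X/OO..X]-1 (0,1)[.OX.X/OO..X]-1 (0,3)[..XOX/OO..X]+0 (1,2)[..X.X/OOO.X]+1* (1,3)[..X.X/OO.OX]-1
p2 X@[..X.X/OOO.X] terminal -1; root [..X.X/OO..X] d5

O's best at [..X.X/OO..X]: (1,2)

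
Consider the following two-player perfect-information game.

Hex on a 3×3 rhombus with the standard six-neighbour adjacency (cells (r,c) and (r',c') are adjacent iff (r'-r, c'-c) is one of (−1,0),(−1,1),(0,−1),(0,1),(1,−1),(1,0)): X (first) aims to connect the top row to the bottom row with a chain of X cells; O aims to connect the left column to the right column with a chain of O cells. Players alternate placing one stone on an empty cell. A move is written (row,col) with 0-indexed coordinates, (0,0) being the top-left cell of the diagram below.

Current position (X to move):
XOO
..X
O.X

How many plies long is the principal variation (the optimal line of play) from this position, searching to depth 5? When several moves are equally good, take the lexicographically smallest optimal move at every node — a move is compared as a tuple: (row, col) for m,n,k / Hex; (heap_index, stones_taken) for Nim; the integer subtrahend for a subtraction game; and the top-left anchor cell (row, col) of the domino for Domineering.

PV length from [XOO/..X/O.X]: 2 plies

[XOO/..X/O.X] X move#1: (1,0):-1/XOO/X.X/O.X*, (1,1):-1/XOO/.XX/O.X, (2,1):-1/XOO/..X/OXX
[XOO/X.X/O.X] O move#2: (1,1):+1/XOO/XOX/O.X*, (2,1):-1/XOO/X.X/OOX
[XOO/XOX/O.X] end (terminal -1, X#3); searched XOO/..X/O.X to 5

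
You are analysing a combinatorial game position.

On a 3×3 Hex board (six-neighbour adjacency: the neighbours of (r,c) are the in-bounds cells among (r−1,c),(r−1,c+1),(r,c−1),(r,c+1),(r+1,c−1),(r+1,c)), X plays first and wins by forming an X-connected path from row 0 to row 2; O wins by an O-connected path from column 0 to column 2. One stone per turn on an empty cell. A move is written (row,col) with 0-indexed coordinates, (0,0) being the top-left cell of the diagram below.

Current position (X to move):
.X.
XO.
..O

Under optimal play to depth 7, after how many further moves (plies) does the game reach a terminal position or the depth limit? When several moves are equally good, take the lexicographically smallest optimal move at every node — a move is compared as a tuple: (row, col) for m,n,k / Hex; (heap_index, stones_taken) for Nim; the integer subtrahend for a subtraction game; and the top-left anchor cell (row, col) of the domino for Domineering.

ply 1, X at .X./XO./..O | (0,0)=-1→XX./XO./..O; (0,2)=-1→.XX/XO./..O; (1,2)=-1→.X./XOX/..O; (2,0)=+1→.X./XO./X.O*; (2,1)=-1→.X./XO./.XO
ply 2: .X./XO./X.O is terminal -1 (O); from .X./XO./..O depth 7

PV length from [.X./XO./..O]: 1 ply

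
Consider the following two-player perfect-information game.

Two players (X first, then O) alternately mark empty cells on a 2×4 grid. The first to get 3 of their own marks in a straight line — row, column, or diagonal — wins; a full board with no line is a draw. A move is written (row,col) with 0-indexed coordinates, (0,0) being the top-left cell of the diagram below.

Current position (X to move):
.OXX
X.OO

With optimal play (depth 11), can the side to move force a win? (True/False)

ply 1, X at .OXX/X.OO | (0,0)=-1→XOXX/X.OO; (1,1)=+0→.OXX/XXOO*
ply 2, O at .OXX/XXOO | (0,0)=+0→OOXX/XXOO*
ply 3: OOXX/XXOO is terminal +0 (X); from .OXX/X.OO depth 11

X winning at [.OXX/X.OO]: False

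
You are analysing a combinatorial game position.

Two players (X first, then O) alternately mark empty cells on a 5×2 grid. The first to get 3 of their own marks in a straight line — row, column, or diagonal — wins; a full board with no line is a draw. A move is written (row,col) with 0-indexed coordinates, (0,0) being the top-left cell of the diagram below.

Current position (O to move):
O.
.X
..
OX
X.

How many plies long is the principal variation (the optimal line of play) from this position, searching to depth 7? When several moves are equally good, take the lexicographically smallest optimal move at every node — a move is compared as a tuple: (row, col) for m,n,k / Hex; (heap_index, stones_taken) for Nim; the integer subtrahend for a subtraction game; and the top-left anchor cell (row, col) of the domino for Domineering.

[O./.X/../OX/X.] O move#1: (0,1):-1/OO/.X/../OX/X., (1,0):-1/O./OX/../OX/X., (2,0):-1/O./.X/O./OX/X., (2,1):+0/O./.X/.O/OX/X.*, (4,1):-1/O./.X/../OX/XO
[O./.X/.O/OX/X.] X move#2: (0,1):+0/OX/.X/.O/OX/X.*, (1,0):+0/O./XX/.O/OX/X., (2,0):+0/O./.X/XO/OX/X., (4,1):+0/O./.X/.O/OX/XX
[OX/.X/.O/OX/X.] O move#3: (1,0):+0/OX/OX/.O/OX/X.*, (2,0):+0/OX/.X/OO/OX/X., (4,1):+0/OX/.X/.O/OX/XO
[OX/OX/.O/OX/X.] X move#4: (2,0):+0/OX/OX/XO/OX/X.*, (4,1):-1/OX/OX/.O/OX/XX
[OX/OX/XO/OX/X.] O move#5: (4,1):+0/OX/OX/XO/OX/XO*
[OX/OX/XO/OX/XO] end (terminal +0, X#6); searched O./.X/../OX/X. to 7

PV length from [O./.X/../OX/X.]: 5 plies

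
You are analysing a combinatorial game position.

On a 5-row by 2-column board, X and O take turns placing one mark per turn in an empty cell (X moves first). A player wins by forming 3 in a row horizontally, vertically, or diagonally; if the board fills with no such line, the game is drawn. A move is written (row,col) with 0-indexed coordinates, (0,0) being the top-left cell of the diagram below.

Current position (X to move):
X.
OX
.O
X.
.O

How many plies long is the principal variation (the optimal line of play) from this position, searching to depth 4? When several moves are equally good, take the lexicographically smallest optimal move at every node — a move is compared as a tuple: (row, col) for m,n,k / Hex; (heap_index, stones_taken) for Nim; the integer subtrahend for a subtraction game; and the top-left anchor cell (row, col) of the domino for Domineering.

p1 X@[X./OX/.O/X./.O]: (0,1)[XX/OX/.O/X./.O]-1 (2,0)[X./OX/XO/X./.O]-1 (3,1)[X./OX/.O/XX/.O]+0* (4,0)[X./OX/.O/X./XO]-1
p2 O@[X./OX/.O/XX/.O]: (0,1)[XO/OX/.O/XX/.O]+0* (2,0)[X./OX/OO/XX/.O]+0 (4,0)[X./OX/.O/XX/OO]+0
p3 X@[XO/OX/.O/XX/.O]: (2,0)[XO/OX/XO/XX/.O]+0* (4,0)[XO/OX/.O/XX/XO]+0
p4 O@[XO/OX/XO/XX/.O]: (4,0)[XO/OX/XO/XX/OO]+0*
p5 X@[XO/OX/XO/XX/OO] terminal +0; root [X./OX/.O/X./.O] d4

PV length from [X./OX/.O/X./.O]: 4 plies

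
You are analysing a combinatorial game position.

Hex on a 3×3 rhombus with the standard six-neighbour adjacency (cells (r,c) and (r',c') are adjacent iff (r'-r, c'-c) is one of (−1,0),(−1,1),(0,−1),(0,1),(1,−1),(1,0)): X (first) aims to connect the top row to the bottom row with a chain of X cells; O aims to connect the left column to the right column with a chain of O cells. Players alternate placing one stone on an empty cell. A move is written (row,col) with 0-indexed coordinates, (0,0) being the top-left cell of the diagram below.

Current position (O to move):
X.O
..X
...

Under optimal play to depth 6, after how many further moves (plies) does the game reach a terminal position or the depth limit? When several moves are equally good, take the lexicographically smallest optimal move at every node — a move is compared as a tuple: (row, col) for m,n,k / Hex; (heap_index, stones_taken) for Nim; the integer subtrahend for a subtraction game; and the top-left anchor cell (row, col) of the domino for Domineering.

PV length from [X.O/..X/...]: 3 plies

ply 1, O at X.O/..X/... | (0,1)=-1→XOO/..X/...; (1,0)=+1→X.O/O.X/...*; (1,1)=+1→X.O/.OX/...; (2,0)=-1→X.O/..X/O..; (2,1)=-1→X.O/..X/.O.; (2,2)=-1→X.O/..X/..O
ply 2, X at X.O/O.X/... | (0,1)=-1→XXO/O.X/...*; (1,1)=-1→X.O/OXX/...; (2,0)=-1→X.O/O.X/X..; (2,1)=-1→X.O/O.X/.X.; (2,2)=-1→X.O/O.X/..X
ply 3, O at XXO/O.X/... | (1,1)=+1→XXO/OOX/...*; (2,0)=-1→XXO/O.X/O..; (2,1)=-1→XXO/O.X/.O.; (2,2)=-1→XXO/O.X/..O
ply 4: XXO/OOX/... is terminal -1 (X); from X.O/..X/... depth 6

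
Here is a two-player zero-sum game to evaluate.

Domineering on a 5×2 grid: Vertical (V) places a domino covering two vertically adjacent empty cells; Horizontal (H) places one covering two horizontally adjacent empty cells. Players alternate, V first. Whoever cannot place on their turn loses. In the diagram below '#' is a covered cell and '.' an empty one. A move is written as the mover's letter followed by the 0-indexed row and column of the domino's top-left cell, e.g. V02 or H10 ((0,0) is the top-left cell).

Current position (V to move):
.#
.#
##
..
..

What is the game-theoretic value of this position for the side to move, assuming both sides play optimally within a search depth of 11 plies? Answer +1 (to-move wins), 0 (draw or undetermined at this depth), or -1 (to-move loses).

[.#/.#/##/../..] V move#1: V00:-1/##/##/##/../.., V30:+1/.#/.#/##/#./#.*, V31:+1/.#/.#/##/.#/.#
[.#/.#/##/#./#.] end (terminal -1, H#2); searched .#/.#/##/../.. to 11

value(.#/.#/##/../.., V) = +1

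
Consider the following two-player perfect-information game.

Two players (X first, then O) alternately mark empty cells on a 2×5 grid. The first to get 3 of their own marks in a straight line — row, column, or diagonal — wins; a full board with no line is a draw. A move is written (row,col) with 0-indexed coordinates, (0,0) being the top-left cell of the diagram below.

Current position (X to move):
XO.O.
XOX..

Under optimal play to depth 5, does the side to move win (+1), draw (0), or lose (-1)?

value(XO.O./XOX.., X) = 0

p1 X@[XO.O./XOX..]: (0,2)[XOXO./XOX..]+0* (0,4)[XO.OX/XOX..]-1 (1,3)[XO.O./XOXX.]-1 (1,4)[XO.O./XOX.X]-1
p2 O@[XOXO./XOX..]: (0,4)[XOXOO/XOX..]+0* (1,3)[XOXO./XOXO.]+0 (1,4)[XOXO./XOX.O]+0
p3 X@[XOXOO/XOX..]: (1,3)[XOXOO/XOXX.]+0* (1,4)[XOXOO/XOX.X]+0
p4 O@[XOXOO/XOXX.]: (1,4)[XOXOO/XOXXO]+0*
p5 X@[XOXOO/XOXXO] terminal +0; root [XO.O./XOX..] d5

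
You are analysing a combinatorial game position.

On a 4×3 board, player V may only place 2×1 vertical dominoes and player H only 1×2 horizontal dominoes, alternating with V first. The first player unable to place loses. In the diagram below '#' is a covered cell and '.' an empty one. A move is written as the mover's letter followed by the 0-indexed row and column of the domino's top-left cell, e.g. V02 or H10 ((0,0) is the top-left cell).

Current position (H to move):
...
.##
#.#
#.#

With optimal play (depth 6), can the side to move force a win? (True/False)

p1 H@[.../.##/#.#/#.#]: H00[##./.##/#.#/#.#]-1* H01[.##/.##/#.#/#.#]-1
p2 V@[##./.##/#.#/#.#]: V21[##./.##/###/###]+1*
p3 H@[##./.##/###/###] terminal -1; root [.../.##/#.#/#.#] d6

H winning at [.../.##/#.#/#.#]: False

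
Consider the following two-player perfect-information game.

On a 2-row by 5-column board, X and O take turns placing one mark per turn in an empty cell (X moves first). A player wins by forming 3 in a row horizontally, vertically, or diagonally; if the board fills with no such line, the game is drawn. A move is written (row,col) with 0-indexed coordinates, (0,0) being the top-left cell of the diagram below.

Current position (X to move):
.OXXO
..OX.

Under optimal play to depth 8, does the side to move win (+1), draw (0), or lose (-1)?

p1 X@[.OXXO/..OX.]: (0,0)[XOXXO/..OX.]+0* (1,0)[.OXXO/X.OX.]+0 (1,1)[.OXXO/.XOX.]+0 (1,4)[.OXXO/..OXX]+0
p2 O@[XOXXO/..OX.]: (1,0)[XOXXO/O.OX.]+0* (1,1)[XOXXO/.OOX.]+0 (1,4)[XOXXO/..OXO]+0
p3 X@[XOXXO/O.OX.]: (1,1)[XOXXO/OXOX.]+0* (1,4)[XOXXO/O.OXX]-1
p4 O@[XOXXO/OXOX.]: (1,4)[XOXXO/OXOXO]+0*
p5 X@[XOXXO/OXOXO] terminal +0; root [.OXXO/..OX.] d8

value(.OXXO/..OX., X) = 0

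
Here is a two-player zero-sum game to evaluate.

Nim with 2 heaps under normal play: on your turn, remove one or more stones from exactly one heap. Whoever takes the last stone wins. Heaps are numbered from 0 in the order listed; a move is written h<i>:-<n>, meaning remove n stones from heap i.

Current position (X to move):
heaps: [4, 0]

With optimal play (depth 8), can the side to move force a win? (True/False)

X winning at [(4,0)]: True

[(4,0)] X move#1: h0:-1:-1/(3,0), h0:-2:-1/(2,0), h0:-3:-1/(1,0), h0:-4:+1/(0,0)*
[(0,0)] end (terminal -1, O#2); searched (4,0) to 8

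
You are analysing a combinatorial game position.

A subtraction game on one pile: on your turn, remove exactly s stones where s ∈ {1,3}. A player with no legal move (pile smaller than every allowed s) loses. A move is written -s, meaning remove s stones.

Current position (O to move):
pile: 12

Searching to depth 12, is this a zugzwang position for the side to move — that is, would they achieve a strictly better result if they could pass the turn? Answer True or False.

zugzwang(12, O) = True

p1 O@[12]: -1[11]-1* -3[9]-1
p2 X@[11]: -1[10]+1* -3[8]+1
p3 O@[10]: -1[9]-1* -3[7]-1
p4 X@[9]: -1[8]+1* -3[6]+1
p5 O@[8]: -1[7]-1* -3[5]-1
p6 X@[7]: -1[6]+1* -3[4]+1
p7 O@[6]: -1[5]-1* -3[3]-1
p8 X@[5]: -1[4]+1* -3[2]+1
p9 O@[4]: -1[3]-1* -3[1]-1
p10 X@[3]: -1[2]+1* -3[0]+1
p11 O@[2]: -1[1]-1*
p12 X@[1]: -1[0]+1*
p13 O@[0] terminal -1; root [12] d12
suppose O passes — search the same position with X to move:
pass> p1 X@[12]: -1[11]-1* -3[9]-1
pass> p2 O@[11]: -1[10]+1* -3[8]+1
pass> p3 X@[10]: -1[9]-1* -3[7]-1
pass> p4 O@[9]: -1[8]+1* -3[6]+1
pass> p5 X@[8]: -1[7]-1* -3[5]-1
pass> p6 O@[7]: -1[6]+1* -3[4]+1
pass> p7 X@[6]: -1[5]-1* -3[3]-1
pass> p8 O@[5]: -1[4]+1* -3[2]+1
pass> p9 X@[4]: -1[3]-1* -3[1]-1
pass> p10 O@[3]: -1[2]+1* -3[0]+1
pass> p11 X@[2]: -1[1]-1*
pass> p12 O@[1]: -1[0]+1*
pass> p13 X@[0] terminal -1; root [12] d12
for O: play -1, pass +1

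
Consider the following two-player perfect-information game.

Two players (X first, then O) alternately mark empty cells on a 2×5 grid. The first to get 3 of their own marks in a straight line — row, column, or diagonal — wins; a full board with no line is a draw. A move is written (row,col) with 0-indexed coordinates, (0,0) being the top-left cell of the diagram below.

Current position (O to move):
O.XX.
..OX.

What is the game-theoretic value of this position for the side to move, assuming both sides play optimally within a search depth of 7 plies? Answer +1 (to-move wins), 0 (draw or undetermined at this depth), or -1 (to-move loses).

value(O.XX./..OX., O) = -1

ply 1, O at O.XX./..OX. | (0,1)=-1→OOXX./..OX.*; (0,4)=-1→O.XXO/..OX.; (1,0)=-1→O.XX./O.OX.; (1,1)=-1→O.XX./.OOX.; (1,4)=-1→O.XX./..OXO
ply 2, X at OOXX./..OX. | (0,4)=+1→OOXXX/..OX.*; (1,0)=+0→OOXX./X.OX.; (1,1)=+0→OOXX./.XOX.; (1,4)=+0→OOXX./..OXX
ply 3: OOXXX/..OX. is terminal -1 (O); from O.XX./..OX. depth 7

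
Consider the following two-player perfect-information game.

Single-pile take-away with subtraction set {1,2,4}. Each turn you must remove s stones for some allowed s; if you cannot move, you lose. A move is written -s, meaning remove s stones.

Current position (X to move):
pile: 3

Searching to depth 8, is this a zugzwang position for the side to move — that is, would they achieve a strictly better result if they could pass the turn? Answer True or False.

zugzwang(3, X) = True

[3] X move#1: -1:-1/2*, -2:-1/1
[2] O move#2: -1:-1/1, -2:+1/0*
[0] end (terminal -1, X#3); searched 3 to 8
suppose X passes — search the same position with O to move:
pass> [3] O move#1: -1:-1/2*, -2:-1/1
pass> [2] X move#2: -1:-1/1, -2:+1/0*
pass> [0] end (terminal -1, O#3); searched 3 to 8
for X: play -1, pass +1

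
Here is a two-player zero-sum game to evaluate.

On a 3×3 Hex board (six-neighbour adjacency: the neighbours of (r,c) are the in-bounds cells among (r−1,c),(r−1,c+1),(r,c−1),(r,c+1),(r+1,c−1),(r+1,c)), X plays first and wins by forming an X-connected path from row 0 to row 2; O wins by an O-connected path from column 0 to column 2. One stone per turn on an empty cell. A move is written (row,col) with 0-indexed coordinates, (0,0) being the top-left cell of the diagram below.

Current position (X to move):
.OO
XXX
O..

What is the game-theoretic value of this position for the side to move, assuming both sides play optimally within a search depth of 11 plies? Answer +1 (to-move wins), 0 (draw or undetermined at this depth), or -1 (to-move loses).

value(.OO/XXX/O.., X) = +1

p1 X@[.OO/XXX/O..]: (0,0)[XOO/XXX/O..]+1* (2,1)[.OO/XXX/OX.]-1 (2,2)[.OO/XXX/O.X]-1
p2 O@[XOO/XXX/O..]: (2,1)[XOO/XXX/OO.]-1* (2,2)[XOO/XXX/O.O]-1
p3 X@[XOO/XXX/OO.]: (2,2)[XOO/XXX/OOX]+1*
p4 O@[XOO/XXX/OOX] terminal -1; root [.OO/XXX/O..] d11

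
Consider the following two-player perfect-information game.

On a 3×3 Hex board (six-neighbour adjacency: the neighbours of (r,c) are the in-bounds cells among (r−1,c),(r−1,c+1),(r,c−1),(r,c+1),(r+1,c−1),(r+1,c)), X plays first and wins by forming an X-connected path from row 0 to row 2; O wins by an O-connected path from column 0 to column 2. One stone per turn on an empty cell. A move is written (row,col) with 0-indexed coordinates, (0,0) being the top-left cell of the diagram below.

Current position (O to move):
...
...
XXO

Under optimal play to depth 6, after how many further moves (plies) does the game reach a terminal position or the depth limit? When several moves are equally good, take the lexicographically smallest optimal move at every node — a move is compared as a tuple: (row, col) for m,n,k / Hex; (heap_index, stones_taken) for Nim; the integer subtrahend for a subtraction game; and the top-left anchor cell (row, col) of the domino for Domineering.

p1 O@[.../.../XXO]: (0,0)[O../.../XXO]-1* (0,1)[.O./.../XXO]-1 (0,2)[..O/.../XXO]-1 (1,0)[.../O../XXO]-1 (1,1)[.../.O./XXO]-1 (1,2)[.../..O/XXO]-1
p2 X@[O../.../XXO]: (0,1)[OX./.../XXO]+1* (0,2)[O.X/.../XXO]+1 (1,0)[O../X../XXO]+1 (1,1)[O../.X./XXO]+1 (1,2)[O../..X/XXO]+1
p3 O@[OX./.../XXO]: (0,2)[OXO/.../XXO]-1* (1,0)[OX./O../XXO]-1 (1,1)[OX./.O./XXO]-1 (1,2)[OX./..O/XXO]-1
p4 X@[OXO/.../XXO]: (1,0)[OXO/X../XXO]+1* (1,1)[OXO/.X./XXO]+1 (1,2)[OXO/..X/XXO]+1
p5 O@[OXO/X../XXO] terminal -1; root [.../.../XXO] d6

PV length from [.../.../XXO]: 4 plies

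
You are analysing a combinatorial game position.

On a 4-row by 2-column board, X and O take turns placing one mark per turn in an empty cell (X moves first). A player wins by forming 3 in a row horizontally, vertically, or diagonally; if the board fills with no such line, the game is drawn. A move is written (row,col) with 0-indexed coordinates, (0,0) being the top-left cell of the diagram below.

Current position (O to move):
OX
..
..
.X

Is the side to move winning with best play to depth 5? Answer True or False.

O winning at [OX/../../.X]: False

[OX/../../.X] O move#1: (1,0):+0/OX/O./../.X*, (1,1):+0/OX/.O/../.X, (2,0):+0/OX/../O./.X, (2,1):+0/OX/../.O/.X, (3,0):+0/OX/../../OX
[OX/O./../.X] X move#2: (1,1):-1/OX/OX/../.X, (2,0):+0/OX/O./X./.X*, (2,1):-1/OX/O./.X/.X, (3,0):-1/OX/O./../XX
[OX/O./X./.X] O move#3: (1,1):+0/OX/OO/X./.X*, (2,1):+0/OX/O./XO/.X, (3,0):+0/OX/O./X./OX
[OX/OO/X./.X] X move#4: (2,1):+0/OX/OO/XX/.X*, (3,0):+0/OX/OO/X./XX
[OX/OO/XX/.X] O move#5: (3,0):+0/OX/OO/XX/OX*
[OX/OO/XX/OX] end (terminal +0, X#6); searched OX/../../.X to 5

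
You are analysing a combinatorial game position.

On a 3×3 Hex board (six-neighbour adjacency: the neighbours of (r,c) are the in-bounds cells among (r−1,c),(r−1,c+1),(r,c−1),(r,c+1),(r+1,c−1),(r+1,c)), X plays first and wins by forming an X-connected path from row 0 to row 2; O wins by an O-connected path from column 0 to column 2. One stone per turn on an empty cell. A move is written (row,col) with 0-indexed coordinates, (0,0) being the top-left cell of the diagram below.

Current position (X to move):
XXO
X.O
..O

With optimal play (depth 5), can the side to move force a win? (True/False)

X winning at [XXO/X.O/..O]: True

[XXO/X.O/..O] X move#1: (1,1):+1/XXO/XXO/..O*, (2,0):+1/XXO/X.O/X.O, (2,1):+1/XXO/X.O/.XO
[XXO/XXO/..O] O move#2: (2,0):-1/XXO/XXO/O.O*, (2,1):-1/XXO/XXO/.OO
[XXO/XXO/O.O] X move#3: (2,1):+1/XXO/XXO/OXO*
[XXO/XXO/OXO] end (terminal -1, O#4); searched XXO/X.O/..O to 5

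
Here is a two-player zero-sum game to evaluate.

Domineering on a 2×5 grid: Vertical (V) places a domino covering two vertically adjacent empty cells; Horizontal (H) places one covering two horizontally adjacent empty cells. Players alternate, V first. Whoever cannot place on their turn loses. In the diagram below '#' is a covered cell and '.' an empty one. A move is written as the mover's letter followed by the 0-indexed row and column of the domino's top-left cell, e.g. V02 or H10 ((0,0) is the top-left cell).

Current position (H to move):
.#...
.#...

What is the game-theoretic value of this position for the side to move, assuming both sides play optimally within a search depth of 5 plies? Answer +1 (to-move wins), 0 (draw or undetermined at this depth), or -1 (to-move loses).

p1 H@[.#.../.#...]: H02[.###./.#...]-1* H03[.#.##/.#...]-1 H12[.#.../.###.]-1 H13[.#.../.#.##]-1
p2 V@[.###./.#...]: V00[####./##...]-1 V04[.####/.#..#]+1*
p3 H@[.####/.#..#]: H12[.####/.####]-1*
p4 V@[.####/.####]: V00[#####/#####]+1*
p5 H@[#####/#####] terminal -1; root [.#.../.#...] d5

value(.#.../.#..., H) = -1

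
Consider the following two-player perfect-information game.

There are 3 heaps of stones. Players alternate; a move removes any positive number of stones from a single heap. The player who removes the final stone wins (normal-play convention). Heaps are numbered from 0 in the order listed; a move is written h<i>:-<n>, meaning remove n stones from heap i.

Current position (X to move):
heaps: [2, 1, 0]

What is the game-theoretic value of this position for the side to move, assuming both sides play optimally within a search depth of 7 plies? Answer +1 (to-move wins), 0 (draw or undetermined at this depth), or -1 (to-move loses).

[(2,1,0)] X move#1: h0:-1:+1/(1,1,0)*, h0:-2:-1/(0,1,0), h1:-1:-1/(2,0,0)
[(1,1,0)] O move#2: h0:-1:-1/(0,1,0)*, h1:-1:-1/(1,0,0)
[(0,1,0)] X move#3: h1:-1:+1/(0,0,0)*
[(0,0,0)] end (terminal -1, O#4); searched (2,1,0) to 7

value((2,1,0), X) = +1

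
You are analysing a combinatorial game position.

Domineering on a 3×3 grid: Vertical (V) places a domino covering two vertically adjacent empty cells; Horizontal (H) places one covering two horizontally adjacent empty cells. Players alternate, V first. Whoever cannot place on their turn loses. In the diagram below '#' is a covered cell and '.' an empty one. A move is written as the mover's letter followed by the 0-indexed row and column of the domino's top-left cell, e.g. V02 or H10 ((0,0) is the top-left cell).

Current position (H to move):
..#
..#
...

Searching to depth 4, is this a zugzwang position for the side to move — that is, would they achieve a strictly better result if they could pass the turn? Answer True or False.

ply 1, H at ..#/..#/... | H00=-1→###/..#/...; H10=+1→..#/###/...*; H20=-1→..#/..#/##.; H21=-1→..#/..#/.##
ply 2: ..#/###/... is terminal -1 (V); from ..#/..#/... depth 4
pass branch (V moves first from the same position):
  | ply 1, V at ..#/..#/... | V00=+1→#.#/#.#/...*; V01=+1→.##/.##/...; V10=+1→..#/#.#/#..; V11=+1→..#/.##/.#.
  | ply 2, H at #.#/#.#/... | H20=-1→#.#/#.#/##.*; H21=-1→#.#/#.#/.##
  | ply 3, V at #.#/#.#/##. | V01=+1→###/###/##.*
  | ply 4: ###/###/##. is terminal -1 (H); from ..#/..#/... depth 4
H moving scores +1; H passing scores -1

zugzwang(..#/..#/..., H) = False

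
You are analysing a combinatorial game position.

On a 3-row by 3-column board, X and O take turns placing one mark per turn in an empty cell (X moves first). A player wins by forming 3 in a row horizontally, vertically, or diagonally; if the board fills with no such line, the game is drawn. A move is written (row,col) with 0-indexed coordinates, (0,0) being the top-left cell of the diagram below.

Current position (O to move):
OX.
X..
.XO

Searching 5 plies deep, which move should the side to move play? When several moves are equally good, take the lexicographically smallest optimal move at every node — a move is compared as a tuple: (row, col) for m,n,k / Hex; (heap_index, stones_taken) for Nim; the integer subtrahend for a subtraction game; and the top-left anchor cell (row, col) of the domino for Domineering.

[OX./X../.XO] O move#1: (0,2):-1/OXO/X../.XO, (1,1):+1/OX./XO./.XO*, (1,2):-1/OX./X.O/.XO, (2,0):-1/OX./X../OXO
[OX./XO./.XO] end (terminal -1, X#2); searched OX./X../.XO to 5

O's best at [OX./X../.XO]: (1,1)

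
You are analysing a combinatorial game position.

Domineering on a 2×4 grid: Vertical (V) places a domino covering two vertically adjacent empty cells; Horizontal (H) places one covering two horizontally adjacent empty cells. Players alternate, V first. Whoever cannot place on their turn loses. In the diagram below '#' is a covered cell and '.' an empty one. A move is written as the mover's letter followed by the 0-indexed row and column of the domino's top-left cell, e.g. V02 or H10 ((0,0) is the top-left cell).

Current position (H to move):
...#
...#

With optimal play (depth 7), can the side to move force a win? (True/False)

H winning at [...#/...#]: True

p1 H@[...#/...#]: H00[##.#/...#]+1* H01[.###/...#]+1 H10[...#/##.#]+1 H11[...#/.###]+1
p2 V@[##.#/...#]: V02[####/..##]-1*
p3 H@[####/..##]: H10[####/####]+1*
p4 V@[####/####] terminal -1; root [...#/...#] d7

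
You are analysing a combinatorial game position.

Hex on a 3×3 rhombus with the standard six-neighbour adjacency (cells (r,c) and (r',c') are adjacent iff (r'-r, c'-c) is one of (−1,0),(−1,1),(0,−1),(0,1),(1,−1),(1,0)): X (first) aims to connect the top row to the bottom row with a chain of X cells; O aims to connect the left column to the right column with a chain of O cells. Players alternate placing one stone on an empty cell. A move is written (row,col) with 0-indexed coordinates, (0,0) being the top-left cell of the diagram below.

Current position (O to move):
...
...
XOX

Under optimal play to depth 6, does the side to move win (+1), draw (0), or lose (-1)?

value(.../.../XOX, O) = -1

ply 1, O at .../.../XOX | (0,0)=-1→O../.../XOX*; (0,1)=-1→.O./.../XOX; (0,2)=-1→..O/.../XOX; (1,0)=-1→.../O../XOX; (1,1)=-1→.../.O./XOX; (1,2)=-1→.../..O/XOX
ply 2, X at O../.../XOX | (0,1)=+1→OX./.../XOX*; (0,2)=+1→O.X/.../XOX; (1,0)=+1→O../X../XOX; (1,1)=+1→O../.X./XOX; (1,2)=+1→O../..X/XOX
ply 3, O at OX./.../XOX | (0,2)=-1→OXO/.../XOX*; (1,0)=-1→OX./O../XOX; (1,1)=-1→OX./.O./XOX; (1,2)=-1→OX./..O/XOX
ply 4, X at OXO/.../XOX | (1,0)=+1→OXO/X../XOX*; (1,1)=+1→OXO/.X./XOX; (1,2)=+1→OXO/..X/XOX
ply 5: OXO/X../XOX is terminal -1 (O); from .../.../XOX depth 6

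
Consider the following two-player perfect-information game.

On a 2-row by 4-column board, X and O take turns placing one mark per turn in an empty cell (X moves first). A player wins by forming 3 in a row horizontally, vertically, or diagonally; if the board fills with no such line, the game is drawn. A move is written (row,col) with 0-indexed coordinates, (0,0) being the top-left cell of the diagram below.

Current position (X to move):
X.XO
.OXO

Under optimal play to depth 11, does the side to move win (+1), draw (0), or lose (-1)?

value(X.XO/.OXO, X) = +1

ply 1, X at X.XO/.OXO | (0,1)=+1→XXXO/.OXO*; (1,0)=+0→X.XO/XOXO
ply 2: XXXO/.OXO is terminal -1 (O); from X.XO/.OXO depth 11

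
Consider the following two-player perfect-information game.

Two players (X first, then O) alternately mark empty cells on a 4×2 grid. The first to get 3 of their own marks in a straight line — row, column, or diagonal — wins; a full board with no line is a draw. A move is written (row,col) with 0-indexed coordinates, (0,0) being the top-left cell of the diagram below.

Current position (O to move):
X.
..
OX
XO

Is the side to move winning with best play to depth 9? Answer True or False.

ply 1, O at X./../OX/XO | (0,1)=+0→XO/../OX/XO*; (1,0)=+0→X./O./OX/XO; (1,1)=+0→X./.O/OX/XO
ply 2, X at XO/../OX/XO | (1,0)=+0→XO/X./OX/XO*; (1,1)=+0→XO/.X/OX/XO
ply 3, O at XO/X./OX/XO | (1,1)=+0→XO/XO/OX/XO*
ply 4: XO/XO/OX/XO is terminal +0 (X); from X./../OX/XO depth 9

O winning at [X./../OX/XO]: False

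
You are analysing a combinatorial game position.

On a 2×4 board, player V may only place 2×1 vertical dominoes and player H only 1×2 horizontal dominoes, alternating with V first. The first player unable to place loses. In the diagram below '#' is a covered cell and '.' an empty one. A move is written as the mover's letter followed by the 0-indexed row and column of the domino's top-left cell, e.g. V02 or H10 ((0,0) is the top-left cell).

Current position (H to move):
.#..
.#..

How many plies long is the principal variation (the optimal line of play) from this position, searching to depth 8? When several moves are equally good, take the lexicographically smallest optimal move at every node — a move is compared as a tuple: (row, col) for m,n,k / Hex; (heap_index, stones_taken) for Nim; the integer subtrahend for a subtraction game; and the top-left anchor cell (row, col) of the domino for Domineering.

ply 1, H at .#../.#.. | H02=+1→.###/.#..*; H12=+1→.#../.###
ply 2, V at .###/.#.. | V00=-1→####/##..*
ply 3, H at ####/##.. | H12=+1→####/####*
ply 4: ####/#### is terminal -1 (V); from .#../.#.. depth 8

PV length from [.#../.#..]: 3 plies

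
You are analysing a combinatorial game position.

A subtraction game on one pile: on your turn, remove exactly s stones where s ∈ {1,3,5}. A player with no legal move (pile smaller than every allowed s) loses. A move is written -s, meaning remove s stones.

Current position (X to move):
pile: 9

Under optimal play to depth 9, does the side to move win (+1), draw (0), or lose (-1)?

[9] X move#1: -1:+1/8*, -3:+1/6, -5:+1/4
[8] O move#2: -1:-1/7*, -3:-1/5, -5:-1/3
[7] X move#3: -1:+1/6*, -3:+1/4, -5:+1/2
[6] O move#4: -1:-1/5*, -3:-1/3, -5:-1/1
[5] X move#5: -1:+1/4*, -3:+1/2, -5:+1/0
[4] O move#6: -1:-1/3*, -3:-1/1
[3] X move#7: -1:+1/2*, -3:+1/0
[2] O move#8: -1:-1/1*
[1] X move#9: -1:+1/0*
[0] end (terminal -1, O#10); searched 9 to 9

value(9, X) = +1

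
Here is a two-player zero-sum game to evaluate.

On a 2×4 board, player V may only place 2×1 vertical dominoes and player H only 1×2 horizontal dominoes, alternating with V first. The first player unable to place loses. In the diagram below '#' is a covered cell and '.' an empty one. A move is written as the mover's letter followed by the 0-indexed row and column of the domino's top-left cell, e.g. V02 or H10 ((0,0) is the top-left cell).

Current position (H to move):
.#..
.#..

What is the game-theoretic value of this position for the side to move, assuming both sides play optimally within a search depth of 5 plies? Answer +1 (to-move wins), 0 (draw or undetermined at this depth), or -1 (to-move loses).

value(.#../.#.., H) = +1

ply 1, H at .#../.#.. | H02=+1→.###/.#..*; H12=+1→.#../.###
ply 2, V at .###/.#.. | V00=-1→####/##..*
ply 3, H at ####/##.. | H12=+1→####/####*
ply 4: ####/#### is terminal -1 (V); from .#../.#.. depth 5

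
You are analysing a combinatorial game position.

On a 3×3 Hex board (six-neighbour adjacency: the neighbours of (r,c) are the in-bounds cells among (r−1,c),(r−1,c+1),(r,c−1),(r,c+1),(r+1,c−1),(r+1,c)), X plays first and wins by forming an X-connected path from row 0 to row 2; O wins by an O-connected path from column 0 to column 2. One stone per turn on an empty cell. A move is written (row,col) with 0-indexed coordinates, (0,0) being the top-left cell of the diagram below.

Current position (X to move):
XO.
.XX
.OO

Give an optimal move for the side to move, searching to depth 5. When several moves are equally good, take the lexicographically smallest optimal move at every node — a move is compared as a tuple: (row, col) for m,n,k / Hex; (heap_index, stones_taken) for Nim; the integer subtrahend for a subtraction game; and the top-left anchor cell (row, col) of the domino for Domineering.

X's best at [XO./.XX/.OO]: (2,0)

ply 1, X at XO./.XX/.OO | (0,2)=-1→XOX/.XX/.OO; (1,0)=-1→XO./XXX/.OO; (2,0)=+1→XO./.XX/XOO*
ply 2, O at XO./.XX/XOO | (0,2)=-1→XOO/.XX/XOO*; (1,0)=-1→XO./OXX/XOO
ply 3, X at XOO/.XX/XOO | (1,0)=+1→XOO/XXX/XOO*
ply 4: XOO/XXX/XOO is terminal -1 (O); from XO./.XX/.OO depth 5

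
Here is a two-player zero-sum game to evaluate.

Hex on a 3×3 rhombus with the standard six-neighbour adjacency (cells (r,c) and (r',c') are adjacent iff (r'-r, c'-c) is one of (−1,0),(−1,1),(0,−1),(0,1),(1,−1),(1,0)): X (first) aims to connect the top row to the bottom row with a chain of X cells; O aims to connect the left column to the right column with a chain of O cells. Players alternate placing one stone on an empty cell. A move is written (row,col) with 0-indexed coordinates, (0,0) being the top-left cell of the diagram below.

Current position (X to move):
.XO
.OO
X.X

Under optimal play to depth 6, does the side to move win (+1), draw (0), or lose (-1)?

[.XO/.OO/X.X] X move#1: (0,0):-1/XXO/.OO/X.X, (1,0):+1/.XO/XOO/X.X*, (2,1):-1/.XO/.OO/XXX
[.XO/XOO/X.X] end (terminal -1, O#2); searched .XO/.OO/X.X to 6

value(.XO/.OO/X.X, X) = +1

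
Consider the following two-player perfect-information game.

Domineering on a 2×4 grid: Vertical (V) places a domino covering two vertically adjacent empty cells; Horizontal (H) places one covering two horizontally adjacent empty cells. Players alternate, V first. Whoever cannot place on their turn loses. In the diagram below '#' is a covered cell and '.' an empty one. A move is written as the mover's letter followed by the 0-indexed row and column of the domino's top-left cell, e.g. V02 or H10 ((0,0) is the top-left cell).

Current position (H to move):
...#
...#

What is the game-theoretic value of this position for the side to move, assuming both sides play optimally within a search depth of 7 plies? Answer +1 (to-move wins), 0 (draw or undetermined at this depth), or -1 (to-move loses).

p1 H@[...#/...#]: H00[##.#/...#]+1* H01[.###/...#]+1 H10[...#/##.#]+1 H11[...#/.###]+1
p2 V@[##.#/...#]: V02[####/..##]-1*
p3 H@[####/..##]: H10[####/####]+1*
p4 V@[####/####] terminal -1; root [...#/...#] d7

value(...#/...#, H) = +1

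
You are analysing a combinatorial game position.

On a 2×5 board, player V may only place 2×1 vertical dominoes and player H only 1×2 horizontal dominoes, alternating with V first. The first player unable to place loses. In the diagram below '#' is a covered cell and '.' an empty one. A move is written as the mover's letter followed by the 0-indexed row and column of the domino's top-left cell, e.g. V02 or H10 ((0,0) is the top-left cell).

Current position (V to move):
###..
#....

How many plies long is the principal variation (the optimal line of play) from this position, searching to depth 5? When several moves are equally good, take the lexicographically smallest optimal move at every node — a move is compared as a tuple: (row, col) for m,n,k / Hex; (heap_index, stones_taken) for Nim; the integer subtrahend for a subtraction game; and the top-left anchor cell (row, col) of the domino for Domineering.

ply 1, V at ###../#.... | V03=+1→####./#..#.*; V04=-1→###.#/#...#
ply 2, H at ####./#..#. | H11=-1→####./####.*
ply 3, V at ####./####. | V04=+1→#####/#####*
ply 4: #####/##### is terminal -1 (H); from ###../#.... depth 5

PV length from [###../#....]: 3 plies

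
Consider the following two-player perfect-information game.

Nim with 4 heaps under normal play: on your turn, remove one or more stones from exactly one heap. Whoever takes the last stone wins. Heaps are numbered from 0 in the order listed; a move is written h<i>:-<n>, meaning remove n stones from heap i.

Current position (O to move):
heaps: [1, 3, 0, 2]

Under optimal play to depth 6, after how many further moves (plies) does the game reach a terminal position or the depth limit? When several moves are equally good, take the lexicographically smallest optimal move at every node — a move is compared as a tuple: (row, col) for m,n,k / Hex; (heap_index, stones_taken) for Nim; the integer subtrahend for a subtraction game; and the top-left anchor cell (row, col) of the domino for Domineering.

ply 1, O at (1,3,0,2) | h0:-1=-1→(0,3,0,2)*; h1:-1=-1→(1,2,0,2); h1:-2=-1→(1,1,0,2); h1:-3=-1→(1,0,0,2); h3:-1=-1→(1,3,0,1); h3:-2=-1→(1,3,0,0)
ply 2, X at (0,3,0,2) | h1:-1=+1→(0,2,0,2)*; h1:-2=-1→(0,1,0,2); h1:-3=-1→(0,0,0,2); h3:-1=-1→(0,3,0,1); h3:-2=-1→(0,3,0,0)
ply 3, O at (0,2,0,2) | h1:-1=-1→(0,1,0,2)*; h1:-2=-1→(0,0,0,2); h3:-1=-1→(0,2,0,1); h3:-2=-1→(0,2,0,0)
ply 4, X at (0,1,0,2) | h1:-1=-1→(0,0,0,2); h3:-1=+1→(0,1,0,1)*; h3:-2=-1→(0,1,0,0)
ply 5, O at (0,1,0,1) | h1:-1=-1→(0,0,0,1)*; h3:-1=-1→(0,1,0,0)
ply 6, X at (0,0,0,1) | h3:-1=+1→(0,0,0,0)*
ply 7: (0,0,0,0) is terminal -1 (O); from (1,3,0,2) depth 6

PV length from [(1,3,0,2)]: 6 plies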